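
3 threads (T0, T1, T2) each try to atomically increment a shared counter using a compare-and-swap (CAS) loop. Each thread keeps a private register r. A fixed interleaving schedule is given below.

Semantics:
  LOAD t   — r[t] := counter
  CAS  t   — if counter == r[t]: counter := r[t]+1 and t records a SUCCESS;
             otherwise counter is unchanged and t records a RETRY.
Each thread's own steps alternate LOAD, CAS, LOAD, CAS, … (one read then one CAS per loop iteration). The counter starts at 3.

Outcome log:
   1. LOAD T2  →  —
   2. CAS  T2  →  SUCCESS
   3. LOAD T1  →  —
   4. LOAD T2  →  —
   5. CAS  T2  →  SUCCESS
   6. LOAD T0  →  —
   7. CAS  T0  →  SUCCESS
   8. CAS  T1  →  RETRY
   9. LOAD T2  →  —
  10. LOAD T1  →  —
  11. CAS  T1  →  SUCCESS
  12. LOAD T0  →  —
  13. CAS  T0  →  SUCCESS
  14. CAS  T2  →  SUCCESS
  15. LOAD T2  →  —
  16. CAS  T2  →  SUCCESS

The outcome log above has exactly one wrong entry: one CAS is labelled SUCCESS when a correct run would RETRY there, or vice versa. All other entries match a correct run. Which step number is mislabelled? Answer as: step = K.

Reference trace:
T2 LOAD — after: cnt=3, r=3 — load
T2 CAS — after: cnt=4, r=3 — ok
T1 LOAD — after: cnt=4, r=4 — load
T2 LOAD — after: cnt=4, r=4 — load
T2 CAS — after: cnt=5, r=4 — ok
T0 LOAD — after: cnt=5, r=5 — load
T0 CAS — after: cnt=6, r=5 — ok
T1 CAS — after: cnt=6, r=4 — retry
T2 LOAD — after: cnt=6, r=6 — load
T1 LOAD — after: cnt=6, r=6 — load
T1 CAS — after: cnt=7, r=6 — ok
T0 LOAD — after: cnt=7, r=7 — load
T0 CAS — after: cnt=8, r=7 — ok
T2 CAS — after: cnt=8, r=6 — retry
T2 LOAD — after: cnt=8, r=8 — load
T2 CAS — after: cnt=9, r=8 — ok
Log disagrees first at step 14.

step = 14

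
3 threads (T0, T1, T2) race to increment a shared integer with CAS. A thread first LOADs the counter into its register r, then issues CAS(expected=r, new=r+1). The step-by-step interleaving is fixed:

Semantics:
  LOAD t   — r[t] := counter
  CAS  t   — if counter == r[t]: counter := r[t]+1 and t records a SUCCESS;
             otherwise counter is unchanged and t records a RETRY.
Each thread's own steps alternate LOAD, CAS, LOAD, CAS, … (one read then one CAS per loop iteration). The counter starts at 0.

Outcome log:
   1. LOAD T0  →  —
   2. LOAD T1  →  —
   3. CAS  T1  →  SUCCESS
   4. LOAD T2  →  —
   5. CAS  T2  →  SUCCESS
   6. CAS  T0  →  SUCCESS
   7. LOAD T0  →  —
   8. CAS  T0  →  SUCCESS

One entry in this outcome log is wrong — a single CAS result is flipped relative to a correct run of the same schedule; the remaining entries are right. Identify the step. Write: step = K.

step = 6

Correct run:
[1] T0.load  rd  (counter 0, T0.r 0)
[2] T1.load  rd  (counter 0, T1.r 0)
[3] T1.cas  hit  (counter 1, T1.r 0)
[4] T2.load  rd  (counter 1, T2.r 1)
[5] T2.cas  hit  (counter 2, T2.r 1)
[6] T0.cas  miss  (counter 2, T0.r 0)
[7] T0.load  rd  (counter 2, T0.r 2)
[8] T0.cas  hit  (counter 3, T0.r 2)
Mismatch at 6.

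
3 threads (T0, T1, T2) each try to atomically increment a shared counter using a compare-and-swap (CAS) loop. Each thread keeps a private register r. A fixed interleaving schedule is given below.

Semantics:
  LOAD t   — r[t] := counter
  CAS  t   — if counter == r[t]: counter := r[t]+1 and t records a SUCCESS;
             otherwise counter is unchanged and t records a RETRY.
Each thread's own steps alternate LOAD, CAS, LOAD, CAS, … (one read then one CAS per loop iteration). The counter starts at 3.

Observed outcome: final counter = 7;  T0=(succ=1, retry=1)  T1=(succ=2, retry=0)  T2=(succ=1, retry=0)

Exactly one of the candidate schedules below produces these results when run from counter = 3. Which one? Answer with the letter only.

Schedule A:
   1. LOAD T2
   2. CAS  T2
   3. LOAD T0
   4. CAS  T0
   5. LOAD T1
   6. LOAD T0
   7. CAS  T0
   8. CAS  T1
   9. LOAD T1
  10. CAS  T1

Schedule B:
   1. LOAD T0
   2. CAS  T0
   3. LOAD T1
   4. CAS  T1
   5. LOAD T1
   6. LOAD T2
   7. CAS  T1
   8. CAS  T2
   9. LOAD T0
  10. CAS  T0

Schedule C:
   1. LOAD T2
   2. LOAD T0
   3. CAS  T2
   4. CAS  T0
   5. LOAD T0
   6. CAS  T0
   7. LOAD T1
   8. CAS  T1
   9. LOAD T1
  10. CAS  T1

Simulating candidate C:
step 1: T2 LOAD ⇒ load; ctr=3 reg=3
step 2: T0 LOAD ⇒ load; ctr=3 reg=3
step 3: T2 CAS ⇒ ok; ctr=4 reg=3
step 4: T0 CAS ⇒ retry; ctr=4 reg=3
step 5: T0 LOAD ⇒ load; ctr=4 reg=4
step 6: T0 CAS ⇒ ok; ctr=5 reg=4
step 7: T1 LOAD ⇒ load; ctr=5 reg=5
step 8: T1 CAS ⇒ ok; ctr=6 reg=5
step 9: T1 LOAD ⇒ load; ctr=6 reg=6
step 10: T1 CAS ⇒ ok; ctr=7 reg=6

C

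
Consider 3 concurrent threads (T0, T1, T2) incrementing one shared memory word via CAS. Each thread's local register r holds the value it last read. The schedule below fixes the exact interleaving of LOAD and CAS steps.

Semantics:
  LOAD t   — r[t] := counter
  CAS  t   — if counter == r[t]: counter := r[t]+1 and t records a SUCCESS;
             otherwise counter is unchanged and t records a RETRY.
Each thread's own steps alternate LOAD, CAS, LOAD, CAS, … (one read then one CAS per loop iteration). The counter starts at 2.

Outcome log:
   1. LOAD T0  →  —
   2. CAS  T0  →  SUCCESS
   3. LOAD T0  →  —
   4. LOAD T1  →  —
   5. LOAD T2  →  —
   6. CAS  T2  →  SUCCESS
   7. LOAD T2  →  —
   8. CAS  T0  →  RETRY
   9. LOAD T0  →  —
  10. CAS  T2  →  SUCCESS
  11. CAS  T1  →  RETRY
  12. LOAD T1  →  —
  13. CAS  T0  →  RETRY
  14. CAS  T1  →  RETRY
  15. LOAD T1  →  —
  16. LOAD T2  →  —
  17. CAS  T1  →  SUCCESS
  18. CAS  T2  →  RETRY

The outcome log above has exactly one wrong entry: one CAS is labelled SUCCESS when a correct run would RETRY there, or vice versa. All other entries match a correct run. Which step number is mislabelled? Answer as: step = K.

Reference trace:
T0 LOAD — after: cnt=2, r=2 — load
T0 CAS — after: cnt=3, r=2 — ok
T0 LOAD — after: cnt=3, r=3 — load
T1 LOAD — after: cnt=3, r=3 — load
T2 LOAD — after: cnt=3, r=3 — load
T2 CAS — after: cnt=4, r=3 — ok
T2 LOAD — after: cnt=4, r=4 — load
T0 CAS — after: cnt=4, r=3 — retry
T0 LOAD — after: cnt=4, r=4 — load
T2 CAS — after: cnt=5, r=4 — ok
T1 CAS — after: cnt=5, r=3 — retry
T1 LOAD — after: cnt=5, r=5 — load
T0 CAS — after: cnt=5, r=4 — retry
T1 CAS — after: cnt=6, r=5 — ok
T1 LOAD — after: cnt=6, r=6 — load
T2 LOAD — after: cnt=6, r=6 — load
T1 CAS — after: cnt=7, r=6 — ok
T2 CAS — after: cnt=7, r=6 — retry
Mismatch at 14.

step = 14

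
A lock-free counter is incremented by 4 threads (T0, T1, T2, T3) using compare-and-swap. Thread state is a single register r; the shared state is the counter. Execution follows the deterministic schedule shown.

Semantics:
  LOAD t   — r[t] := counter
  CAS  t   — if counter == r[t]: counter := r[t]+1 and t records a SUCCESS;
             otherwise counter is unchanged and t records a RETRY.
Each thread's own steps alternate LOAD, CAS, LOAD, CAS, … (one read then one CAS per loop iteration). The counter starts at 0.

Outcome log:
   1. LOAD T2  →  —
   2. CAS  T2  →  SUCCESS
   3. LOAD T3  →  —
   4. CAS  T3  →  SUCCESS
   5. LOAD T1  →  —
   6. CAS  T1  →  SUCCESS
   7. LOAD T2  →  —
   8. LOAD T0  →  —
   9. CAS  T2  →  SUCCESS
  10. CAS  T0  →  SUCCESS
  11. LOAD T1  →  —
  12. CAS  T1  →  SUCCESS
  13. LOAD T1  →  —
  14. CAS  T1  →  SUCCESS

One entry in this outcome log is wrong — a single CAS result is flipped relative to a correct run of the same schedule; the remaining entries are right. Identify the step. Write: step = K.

Re-executing:
[1] T2.load  rd  (counter 0, T2.r 0)
[2] T2.cas  hit  (counter 1, T2.r 0)
[3] T3.load  rd  (counter 1, T3.r 1)
[4] T3.cas  hit  (counter 2, T3.r 1)
[5] T1.load  rd  (counter 2, T1.r 2)
[6] T1.cas  hit  (counter 3, T1.r 2)
[7] T2.load  rd  (counter 3, T2.r 3)
[8] T0.load  rd  (counter 3, T0.r 3)
[9] T2.cas  hit  (counter 4, T2.r 3)
[10] T0.cas  miss  (counter 4, T0.r 3)
[11] T1.load  rd  (counter 4, T1.r 4)
[12] T1.cas  hit  (counter 5, T1.r 4)
[13] T1.load  rd  (counter 5, T1.r 5)
[14] T1.cas  hit  (counter 6, T1.r 5)
Log disagrees first at step 10.

step = 10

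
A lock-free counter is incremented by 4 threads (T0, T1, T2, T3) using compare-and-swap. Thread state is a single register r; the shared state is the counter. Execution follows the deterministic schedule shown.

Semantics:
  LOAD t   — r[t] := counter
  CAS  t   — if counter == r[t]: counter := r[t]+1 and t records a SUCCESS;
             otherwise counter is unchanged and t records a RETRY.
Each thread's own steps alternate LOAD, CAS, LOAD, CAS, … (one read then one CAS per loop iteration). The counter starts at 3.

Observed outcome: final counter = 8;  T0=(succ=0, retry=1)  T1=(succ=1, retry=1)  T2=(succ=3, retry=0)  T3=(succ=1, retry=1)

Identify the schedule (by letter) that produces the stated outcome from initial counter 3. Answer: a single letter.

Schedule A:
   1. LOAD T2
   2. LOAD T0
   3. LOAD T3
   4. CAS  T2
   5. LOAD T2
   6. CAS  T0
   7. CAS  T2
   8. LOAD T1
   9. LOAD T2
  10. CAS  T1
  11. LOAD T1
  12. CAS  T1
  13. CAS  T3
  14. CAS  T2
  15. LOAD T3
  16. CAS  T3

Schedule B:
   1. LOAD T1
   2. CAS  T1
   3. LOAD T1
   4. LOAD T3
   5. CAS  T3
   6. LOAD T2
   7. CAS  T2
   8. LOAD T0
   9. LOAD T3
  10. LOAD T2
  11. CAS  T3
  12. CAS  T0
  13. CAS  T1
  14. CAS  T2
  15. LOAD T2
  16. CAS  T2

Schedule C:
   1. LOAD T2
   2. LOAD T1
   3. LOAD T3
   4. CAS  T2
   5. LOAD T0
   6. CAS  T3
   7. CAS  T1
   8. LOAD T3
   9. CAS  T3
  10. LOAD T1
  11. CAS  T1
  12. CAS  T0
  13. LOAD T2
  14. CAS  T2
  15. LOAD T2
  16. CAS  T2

Tracing schedule C:
#1 T2 reads 3
#2 T1 reads 3
#3 T3 reads 3
#4 T2 CAS(3→4) writes; counter now 4
#5 T0 reads 4
#6 T3 CAS(3→4) fails; counter now 4
#7 T1 CAS(3→4) fails; counter now 4
#8 T3 reads 4
#9 T3 CAS(4→5) writes; counter now 5
#10 T1 reads 5
#11 T1 CAS(5→6) writes; counter now 6
#12 T0 CAS(4→5) fails; counter now 6
#13 T2 reads 6
#14 T2 CAS(6→7) writes; counter now 7
#15 T2 reads 7
#16 T2 CAS(7→8) writes; counter now 8

C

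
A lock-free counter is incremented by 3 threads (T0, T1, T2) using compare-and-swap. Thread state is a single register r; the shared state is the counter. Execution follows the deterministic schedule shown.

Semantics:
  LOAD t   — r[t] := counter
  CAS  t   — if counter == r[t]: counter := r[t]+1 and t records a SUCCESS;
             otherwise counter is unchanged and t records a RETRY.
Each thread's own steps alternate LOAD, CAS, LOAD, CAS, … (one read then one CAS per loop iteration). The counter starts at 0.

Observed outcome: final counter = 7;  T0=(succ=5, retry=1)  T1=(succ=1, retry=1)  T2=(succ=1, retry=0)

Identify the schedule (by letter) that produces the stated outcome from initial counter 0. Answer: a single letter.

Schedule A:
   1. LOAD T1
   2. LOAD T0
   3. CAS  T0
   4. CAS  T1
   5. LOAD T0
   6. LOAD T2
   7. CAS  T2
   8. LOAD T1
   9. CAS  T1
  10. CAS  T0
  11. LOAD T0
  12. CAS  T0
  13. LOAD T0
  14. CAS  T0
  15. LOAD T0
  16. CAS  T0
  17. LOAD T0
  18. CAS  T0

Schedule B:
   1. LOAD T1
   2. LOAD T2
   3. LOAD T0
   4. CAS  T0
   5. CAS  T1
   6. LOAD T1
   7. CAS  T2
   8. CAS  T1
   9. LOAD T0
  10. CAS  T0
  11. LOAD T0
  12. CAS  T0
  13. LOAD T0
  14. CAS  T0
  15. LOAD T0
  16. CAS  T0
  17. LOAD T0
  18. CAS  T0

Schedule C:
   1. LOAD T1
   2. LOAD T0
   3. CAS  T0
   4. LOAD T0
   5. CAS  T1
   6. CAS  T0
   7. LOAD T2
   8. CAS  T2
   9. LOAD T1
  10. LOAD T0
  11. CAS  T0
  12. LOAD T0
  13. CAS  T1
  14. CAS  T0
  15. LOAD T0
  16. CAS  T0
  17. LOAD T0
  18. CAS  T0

A

Run A:
#1 T1 reads 0
#2 T0 reads 0
#3 T0 CAS(0→1) writes; counter now 1
#4 T1 CAS(0→1) fails; counter now 1
#5 T0 reads 1
#6 T2 reads 1
#7 T2 CAS(1→2) writes; counter now 2
#8 T1 reads 2
#9 T1 CAS(2→3) writes; counter now 3
#10 T0 CAS(1→2) fails; counter now 3
#11 T0 reads 3
#12 T0 CAS(3→4) writes; counter now 4
#13 T0 reads 4
#14 T0 CAS(4→5) writes; counter now 5
#15 T0 reads 5
#16 T0 CAS(5→6) writes; counter now 6
#17 T0 reads 6
#18 T0 CAS(6→7) writes; counter now 7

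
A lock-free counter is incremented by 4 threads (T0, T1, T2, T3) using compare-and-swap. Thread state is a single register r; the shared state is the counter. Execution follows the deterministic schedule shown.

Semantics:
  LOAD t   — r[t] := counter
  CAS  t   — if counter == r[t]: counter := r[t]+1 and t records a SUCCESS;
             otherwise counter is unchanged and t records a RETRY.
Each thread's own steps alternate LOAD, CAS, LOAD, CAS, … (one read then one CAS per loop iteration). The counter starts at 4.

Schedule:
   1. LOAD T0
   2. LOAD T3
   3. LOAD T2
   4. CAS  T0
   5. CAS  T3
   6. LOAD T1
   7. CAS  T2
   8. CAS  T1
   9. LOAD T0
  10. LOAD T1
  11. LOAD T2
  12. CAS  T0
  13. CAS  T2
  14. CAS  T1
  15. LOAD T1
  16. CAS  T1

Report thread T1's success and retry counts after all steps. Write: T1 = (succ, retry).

T1 = (2, 1)

#1 T0 reads 4
#2 T3 reads 4
#3 T2 reads 4
#4 T0 CAS(4→5) writes; counter now 5
#5 T3 CAS(4→5) fails; counter now 5
#6 T1 reads 5
#7 T2 CAS(4→5) fails; counter now 5
#8 T1 CAS(5→6) writes; counter now 6
#9 T0 reads 6
#10 T1 reads 6
#11 T2 reads 6
#12 T0 CAS(6→7) writes; counter now 7
#13 T2 CAS(6→7) fails; counter now 7
#14 T1 CAS(6→7) fails; counter now 7
#15 T1 reads 7
#16 T1 CAS(7→8) writes; counter now 8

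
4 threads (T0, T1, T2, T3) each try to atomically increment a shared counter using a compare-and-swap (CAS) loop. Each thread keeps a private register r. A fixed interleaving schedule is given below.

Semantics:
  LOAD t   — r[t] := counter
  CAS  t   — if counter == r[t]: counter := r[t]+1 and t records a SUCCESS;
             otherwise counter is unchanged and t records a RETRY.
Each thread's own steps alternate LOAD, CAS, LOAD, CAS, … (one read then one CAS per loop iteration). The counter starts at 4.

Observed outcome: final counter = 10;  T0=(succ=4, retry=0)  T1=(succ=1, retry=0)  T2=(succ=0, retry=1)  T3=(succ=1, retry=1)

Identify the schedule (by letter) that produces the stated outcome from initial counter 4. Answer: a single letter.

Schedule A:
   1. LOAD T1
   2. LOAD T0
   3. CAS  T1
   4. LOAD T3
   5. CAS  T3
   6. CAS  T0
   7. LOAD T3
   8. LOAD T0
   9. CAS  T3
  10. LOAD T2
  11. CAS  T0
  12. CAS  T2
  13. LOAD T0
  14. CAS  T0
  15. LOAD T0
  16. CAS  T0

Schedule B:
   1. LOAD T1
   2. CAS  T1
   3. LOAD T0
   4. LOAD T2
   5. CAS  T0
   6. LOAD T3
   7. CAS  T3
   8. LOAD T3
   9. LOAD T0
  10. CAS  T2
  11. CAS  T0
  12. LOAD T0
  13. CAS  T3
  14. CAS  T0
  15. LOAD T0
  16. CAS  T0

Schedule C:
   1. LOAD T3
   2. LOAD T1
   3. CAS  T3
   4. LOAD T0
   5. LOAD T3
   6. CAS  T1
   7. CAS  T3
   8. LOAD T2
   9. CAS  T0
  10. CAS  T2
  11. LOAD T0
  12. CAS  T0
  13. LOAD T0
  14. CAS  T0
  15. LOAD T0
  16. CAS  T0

B

Tracing schedule B:
T1 LOAD — after: cnt=4, r=4 — load
T1 CAS — after: cnt=5, r=4 — ok
T0 LOAD — after: cnt=5, r=5 — load
T2 LOAD — after: cnt=5, r=5 — load
T0 CAS — after: cnt=6, r=5 — ok
T3 LOAD — after: cnt=6, r=6 — load
T3 CAS — after: cnt=7, r=6 — ok
T3 LOAD — after: cnt=7, r=7 — load
T0 LOAD — after: cnt=7, r=7 — load
T2 CAS — after: cnt=7, r=5 — retry
T0 CAS — after: cnt=8, r=7 — ok
T0 LOAD — after: cnt=8, r=8 — load
T3 CAS — after: cnt=8, r=7 — retry
T0 CAS — after: cnt=9, r=8 — ok
T0 LOAD — after: cnt=9, r=9 — load
T0 CAS — after: cnt=10, r=9 — ok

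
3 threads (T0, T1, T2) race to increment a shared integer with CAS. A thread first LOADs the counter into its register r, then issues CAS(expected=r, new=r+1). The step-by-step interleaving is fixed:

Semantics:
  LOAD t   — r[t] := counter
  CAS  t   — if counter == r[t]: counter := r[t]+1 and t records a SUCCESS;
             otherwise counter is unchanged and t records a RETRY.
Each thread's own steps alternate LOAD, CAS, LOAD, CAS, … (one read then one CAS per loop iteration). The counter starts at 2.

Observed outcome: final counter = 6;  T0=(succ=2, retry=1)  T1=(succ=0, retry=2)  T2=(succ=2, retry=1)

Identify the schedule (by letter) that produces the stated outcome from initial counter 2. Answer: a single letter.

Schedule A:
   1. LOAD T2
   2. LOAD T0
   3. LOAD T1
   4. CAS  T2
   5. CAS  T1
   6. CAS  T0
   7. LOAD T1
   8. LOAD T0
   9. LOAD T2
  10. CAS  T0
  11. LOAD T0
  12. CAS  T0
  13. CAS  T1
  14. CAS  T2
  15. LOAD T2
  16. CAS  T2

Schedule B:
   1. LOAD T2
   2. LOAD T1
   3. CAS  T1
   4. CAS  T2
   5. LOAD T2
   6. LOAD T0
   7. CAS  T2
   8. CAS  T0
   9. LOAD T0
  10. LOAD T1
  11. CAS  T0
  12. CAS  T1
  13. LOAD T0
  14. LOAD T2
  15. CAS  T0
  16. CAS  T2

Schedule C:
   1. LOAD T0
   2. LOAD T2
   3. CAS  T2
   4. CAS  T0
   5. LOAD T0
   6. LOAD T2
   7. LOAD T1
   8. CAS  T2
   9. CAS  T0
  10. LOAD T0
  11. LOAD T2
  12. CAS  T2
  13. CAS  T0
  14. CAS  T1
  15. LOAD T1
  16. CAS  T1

Simulating candidate A:
#1 T2 reads 2
#2 T0 reads 2
#3 T1 reads 2
#4 T2 CAS(2→3) writes; counter now 3
#5 T1 CAS(2→3) fails; counter now 3
#6 T0 CAS(2→3) fails; counter now 3
#7 T1 reads 3
#8 T0 reads 3
#9 T2 reads 3
#10 T0 CAS(3→4) writes; counter now 4
#11 T0 reads 4
#12 T0 CAS(4→5) writes; counter now 5
#13 T1 CAS(3→4) fails; counter now 5
#14 T2 CAS(3→4) fails; counter now 5
#15 T2 reads 5
#16 T2 CAS(5→6) writes; counter now 6

A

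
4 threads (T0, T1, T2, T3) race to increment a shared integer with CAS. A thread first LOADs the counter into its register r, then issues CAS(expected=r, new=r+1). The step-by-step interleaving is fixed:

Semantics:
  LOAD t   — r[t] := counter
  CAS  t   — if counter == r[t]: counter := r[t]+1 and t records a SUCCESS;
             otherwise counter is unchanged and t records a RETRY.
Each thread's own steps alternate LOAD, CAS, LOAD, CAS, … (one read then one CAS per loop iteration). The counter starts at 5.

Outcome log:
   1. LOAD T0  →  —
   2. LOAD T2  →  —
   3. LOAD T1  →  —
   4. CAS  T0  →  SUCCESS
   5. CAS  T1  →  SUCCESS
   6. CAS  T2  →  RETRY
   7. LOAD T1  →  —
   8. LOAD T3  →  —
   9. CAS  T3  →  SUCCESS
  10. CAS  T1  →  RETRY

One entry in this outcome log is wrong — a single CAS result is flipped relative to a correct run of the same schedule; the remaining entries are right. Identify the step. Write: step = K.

step = 5

Re-executing:
   1) LOAD T0:  M=5  r_T0=5
   2) LOAD T2:  M=5  r_T2=5
   3) LOAD T1:  M=5  r_T1=5
   4) CAS  T0:  M=6  r_T0=5 ✓
   5) CAS  T1:  M=6  r_T1=5 ✗
   6) CAS  T2:  M=6  r_T2=5 ✗
   7) LOAD T1:  M=6  r_T1=6
   8) LOAD T3:  M=6  r_T3=6
   9) CAS  T3:  M=7  r_T3=6 ✓
  10) CAS  T1:  M=7  r_T1=6 ✗
Log disagrees first at step 5.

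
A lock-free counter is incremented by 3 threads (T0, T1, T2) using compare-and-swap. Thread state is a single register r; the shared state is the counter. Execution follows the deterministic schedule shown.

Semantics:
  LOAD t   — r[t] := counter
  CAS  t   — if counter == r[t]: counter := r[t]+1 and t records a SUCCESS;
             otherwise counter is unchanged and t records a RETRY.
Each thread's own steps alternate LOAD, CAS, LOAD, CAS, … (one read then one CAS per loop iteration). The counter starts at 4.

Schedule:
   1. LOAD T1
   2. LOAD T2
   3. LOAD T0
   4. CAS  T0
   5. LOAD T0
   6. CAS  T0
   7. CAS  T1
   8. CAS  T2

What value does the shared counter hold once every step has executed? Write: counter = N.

counter = 6

   1) LOAD T1:  M=4  r_T1=4
   2) LOAD T2:  M=4  r_T2=4
   3) LOAD T0:  M=4  r_T0=4
   4) CAS  T0:  M=5  r_T0=4 ✓
   5) LOAD T0:  M=5  r_T0=5
   6) CAS  T0:  M=6  r_T0=5 ✓
   7) CAS  T1:  M=6  r_T1=4 ✗
   8) CAS  T2:  M=6  r_T2=4 ✗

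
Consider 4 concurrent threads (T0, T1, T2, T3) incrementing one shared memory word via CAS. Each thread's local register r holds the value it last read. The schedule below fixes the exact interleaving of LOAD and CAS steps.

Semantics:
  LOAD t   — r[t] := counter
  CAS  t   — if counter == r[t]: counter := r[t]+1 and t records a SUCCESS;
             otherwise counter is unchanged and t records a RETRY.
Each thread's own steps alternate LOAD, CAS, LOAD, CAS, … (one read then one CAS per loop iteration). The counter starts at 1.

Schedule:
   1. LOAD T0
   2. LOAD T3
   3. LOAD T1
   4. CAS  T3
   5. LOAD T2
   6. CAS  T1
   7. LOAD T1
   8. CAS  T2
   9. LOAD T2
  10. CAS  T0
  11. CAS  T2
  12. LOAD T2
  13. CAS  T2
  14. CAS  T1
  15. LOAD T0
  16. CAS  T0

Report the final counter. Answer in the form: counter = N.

counter = 6

step 1: T0 LOAD ⇒ load; ctr=1 reg=1
step 2: T3 LOAD ⇒ load; ctr=1 reg=1
step 3: T1 LOAD ⇒ load; ctr=1 reg=1
step 4: T3 CAS ⇒ ok; ctr=2 reg=1
step 5: T2 LOAD ⇒ load; ctr=2 reg=2
step 6: T1 CAS ⇒ retry; ctr=2 reg=1
step 7: T1 LOAD ⇒ load; ctr=2 reg=2
step 8: T2 CAS ⇒ ok; ctr=3 reg=2
step 9: T2 LOAD ⇒ load; ctr=3 reg=3
step 10: T0 CAS ⇒ retry; ctr=3 reg=1
step 11: T2 CAS ⇒ ok; ctr=4 reg=3
step 12: T2 LOAD ⇒ load; ctr=4 reg=4
step 13: T2 CAS ⇒ ok; ctr=5 reg=4
step 14: T1 CAS ⇒ retry; ctr=5 reg=2
step 15: T0 LOAD ⇒ load; ctr=5 reg=5
step 16: T0 CAS ⇒ ok; ctr=6 reg=5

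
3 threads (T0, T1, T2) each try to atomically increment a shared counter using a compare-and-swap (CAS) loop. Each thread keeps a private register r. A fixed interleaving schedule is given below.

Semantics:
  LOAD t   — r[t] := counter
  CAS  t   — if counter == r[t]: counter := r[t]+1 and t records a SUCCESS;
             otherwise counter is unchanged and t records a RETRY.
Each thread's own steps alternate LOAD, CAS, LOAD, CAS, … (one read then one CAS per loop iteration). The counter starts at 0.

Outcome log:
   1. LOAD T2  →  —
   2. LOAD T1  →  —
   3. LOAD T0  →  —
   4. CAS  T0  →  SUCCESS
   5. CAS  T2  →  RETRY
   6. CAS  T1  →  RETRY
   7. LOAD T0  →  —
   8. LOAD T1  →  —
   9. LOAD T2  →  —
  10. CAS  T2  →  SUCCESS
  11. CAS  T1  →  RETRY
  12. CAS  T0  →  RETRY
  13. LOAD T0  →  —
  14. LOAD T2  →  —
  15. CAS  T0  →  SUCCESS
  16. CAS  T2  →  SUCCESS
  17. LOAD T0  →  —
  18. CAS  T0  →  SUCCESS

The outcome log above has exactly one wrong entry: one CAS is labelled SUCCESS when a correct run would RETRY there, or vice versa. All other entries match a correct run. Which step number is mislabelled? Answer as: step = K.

Re-executing:
[1] T2.load  rd  (counter 0, T2.r 0)
[2] T1.load  rd  (counter 0, T1.r 0)
[3] T0.load  rd  (counter 0, T0.r 0)
[4] T0.cas  hit  (counter 1, T0.r 0)
[5] T2.cas  miss  (counter 1, T2.r 0)
[6] T1.cas  miss  (counter 1, T1.r 0)
[7] T0.load  rd  (counter 1, T0.r 1)
[8] T1.load  rd  (counter 1, T1.r 1)
[9] T2.load  rd  (counter 1, T2.r 1)
[10] T2.cas  hit  (counter 2, T2.r 1)
[11] T1.cas  miss  (counter 2, T1.r 1)
[12] T0.cas  miss  (counter 2, T0.r 1)
[13] T0.load  rd  (counter 2, T0.r 2)
[14] T2.load  rd  (counter 2, T2.r 2)
[15] T0.cas  hit  (counter 3, T0.r 2)
[16] T2.cas  miss  (counter 3, T2.r 2)
[17] T0.load  rd  (counter 3, T0.r 3)
[18] T0.cas  hit  (counter 4, T0.r 3)
Mismatch at 16.

step = 16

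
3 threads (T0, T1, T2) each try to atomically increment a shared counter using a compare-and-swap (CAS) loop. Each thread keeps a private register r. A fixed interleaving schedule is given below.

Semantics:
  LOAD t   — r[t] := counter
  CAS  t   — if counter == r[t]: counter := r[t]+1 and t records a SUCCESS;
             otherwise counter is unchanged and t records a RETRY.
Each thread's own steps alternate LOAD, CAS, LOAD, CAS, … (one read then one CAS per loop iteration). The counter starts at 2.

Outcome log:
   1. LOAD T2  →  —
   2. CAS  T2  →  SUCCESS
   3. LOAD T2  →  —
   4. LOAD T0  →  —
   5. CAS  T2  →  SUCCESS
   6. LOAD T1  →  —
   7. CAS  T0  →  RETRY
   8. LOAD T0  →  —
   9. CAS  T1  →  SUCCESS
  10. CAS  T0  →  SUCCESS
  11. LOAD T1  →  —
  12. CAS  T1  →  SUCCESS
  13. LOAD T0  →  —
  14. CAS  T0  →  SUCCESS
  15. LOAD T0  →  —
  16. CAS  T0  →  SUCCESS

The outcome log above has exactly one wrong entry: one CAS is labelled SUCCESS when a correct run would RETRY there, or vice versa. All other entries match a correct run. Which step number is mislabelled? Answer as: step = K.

step = 10

Re-executing:
1. LOAD T2 → mem=2 r[T2]=2 [LOAD]
2. CAS T2 → mem=3 r[T2]=2 [OK]
3. LOAD T2 → mem=3 r[T2]=3 [LOAD]
4. LOAD T0 → mem=3 r[T0]=3 [LOAD]
5. CAS T2 → mem=4 r[T2]=3 [OK]
6. LOAD T1 → mem=4 r[T1]=4 [LOAD]
7. CAS T0 → mem=4 r[T0]=3 [RETRY]
8. LOAD T0 → mem=4 r[T0]=4 [LOAD]
9. CAS T1 → mem=5 r[T1]=4 [OK]
10. CAS T0 → mem=5 r[T0]=4 [RETRY]
11. LOAD T1 → mem=5 r[T1]=5 [LOAD]
12. CAS T1 → mem=6 r[T1]=5 [OK]
13. LOAD T0 → mem=6 r[T0]=6 [LOAD]
14. CAS T0 → mem=7 r[T0]=6 [OK]
15. LOAD T0 → mem=7 r[T0]=7 [LOAD]
16. CAS T0 → mem=8 r[T0]=7 [OK]
Mismatch at 10.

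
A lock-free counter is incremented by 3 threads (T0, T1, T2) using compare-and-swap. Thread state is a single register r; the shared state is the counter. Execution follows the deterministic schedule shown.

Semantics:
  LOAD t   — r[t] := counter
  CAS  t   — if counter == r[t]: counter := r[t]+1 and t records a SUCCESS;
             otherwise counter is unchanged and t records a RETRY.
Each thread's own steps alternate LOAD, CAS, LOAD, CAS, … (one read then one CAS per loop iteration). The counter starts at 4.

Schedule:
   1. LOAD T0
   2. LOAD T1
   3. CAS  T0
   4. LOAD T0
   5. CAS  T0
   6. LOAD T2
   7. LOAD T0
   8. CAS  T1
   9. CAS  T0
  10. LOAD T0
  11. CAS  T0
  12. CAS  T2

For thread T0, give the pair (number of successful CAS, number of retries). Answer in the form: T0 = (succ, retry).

1. LOAD T0 → mem=4 r[T0]=4 [LOAD]
2. LOAD T1 → mem=4 r[T1]=4 [LOAD]
3. CAS T0 → mem=5 r[T0]=4 [OK]
4. LOAD T0 → mem=5 r[T0]=5 [LOAD]
5. CAS T0 → mem=6 r[T0]=5 [OK]
6. LOAD T2 → mem=6 r[T2]=6 [LOAD]
7. LOAD T0 → mem=6 r[T0]=6 [LOAD]
8. CAS T1 → mem=6 r[T1]=4 [RETRY]
9. CAS T0 → mem=7 r[T0]=6 [OK]
10. LOAD T0 → mem=7 r[T0]=7 [LOAD]
11. CAS T0 → mem=8 r[T0]=7 [OK]
12. CAS T2 → mem=8 r[T2]=6 [RETRY]

T0 = (4, 0)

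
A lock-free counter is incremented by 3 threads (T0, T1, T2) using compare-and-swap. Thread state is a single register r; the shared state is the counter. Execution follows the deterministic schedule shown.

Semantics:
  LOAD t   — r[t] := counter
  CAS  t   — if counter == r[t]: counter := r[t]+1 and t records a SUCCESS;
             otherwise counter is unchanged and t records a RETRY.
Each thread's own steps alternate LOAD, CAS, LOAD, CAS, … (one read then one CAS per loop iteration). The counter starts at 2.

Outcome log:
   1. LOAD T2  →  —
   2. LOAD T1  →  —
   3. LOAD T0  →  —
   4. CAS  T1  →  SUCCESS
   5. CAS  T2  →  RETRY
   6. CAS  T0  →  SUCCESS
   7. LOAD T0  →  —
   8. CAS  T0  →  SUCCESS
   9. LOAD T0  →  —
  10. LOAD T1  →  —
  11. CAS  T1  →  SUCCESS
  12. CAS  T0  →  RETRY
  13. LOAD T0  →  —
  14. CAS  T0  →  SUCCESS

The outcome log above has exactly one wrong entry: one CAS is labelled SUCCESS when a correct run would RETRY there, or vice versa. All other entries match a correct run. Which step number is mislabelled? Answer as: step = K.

Re-executing:
[1] T2.load  rd  (counter 2, T2.r 2)
[2] T1.load  rd  (counter 2, T1.r 2)
[3] T0.load  rd  (counter 2, T0.r 2)
[4] T1.cas  hit  (counter 3, T1.r 2)
[5] T2.cas  miss  (counter 3, T2.r 2)
[6] T0.cas  miss  (counter 3, T0.r 2)
[7] T0.load  rd  (counter 3, T0.r 3)
[8] T0.cas  hit  (counter 4, T0.r 3)
[9] T0.load  rd  (counter 4, T0.r 4)
[10] T1.load  rd  (counter 4, T1.r 4)
[11] T1.cas  hit  (counter 5, T1.r 4)
[12] T0.cas  miss  (counter 5, T0.r 4)
[13] T0.load  rd  (counter 5, T0.r 5)
[14] T0.cas  hit  (counter 6, T0.r 5)
Mismatch at 6.

step = 6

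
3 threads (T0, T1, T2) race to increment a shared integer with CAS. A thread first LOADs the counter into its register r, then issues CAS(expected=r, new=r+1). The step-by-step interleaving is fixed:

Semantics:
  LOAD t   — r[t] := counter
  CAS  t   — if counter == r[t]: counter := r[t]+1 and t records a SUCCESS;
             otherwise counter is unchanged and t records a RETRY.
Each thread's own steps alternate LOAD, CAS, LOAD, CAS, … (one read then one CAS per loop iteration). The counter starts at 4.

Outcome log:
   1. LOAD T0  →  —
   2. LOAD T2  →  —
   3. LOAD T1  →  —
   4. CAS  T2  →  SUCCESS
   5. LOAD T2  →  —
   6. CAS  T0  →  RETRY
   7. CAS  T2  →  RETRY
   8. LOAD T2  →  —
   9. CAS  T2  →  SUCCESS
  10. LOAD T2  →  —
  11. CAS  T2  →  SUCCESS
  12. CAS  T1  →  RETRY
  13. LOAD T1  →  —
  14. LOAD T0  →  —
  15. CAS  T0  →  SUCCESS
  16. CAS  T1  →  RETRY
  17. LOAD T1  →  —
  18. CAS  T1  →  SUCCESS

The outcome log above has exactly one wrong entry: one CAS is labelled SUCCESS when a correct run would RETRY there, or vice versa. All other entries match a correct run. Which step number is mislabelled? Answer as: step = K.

Re-executing:
T0 LOAD — after: cnt=4, r=4 — load
T2 LOAD — after: cnt=4, r=4 — load
T1 LOAD — after: cnt=4, r=4 — load
T2 CAS — after: cnt=5, r=4 — ok
T2 LOAD — after: cnt=5, r=5 — load
T0 CAS — after: cnt=5, r=4 — retry
T2 CAS — after: cnt=6, r=5 — ok
T2 LOAD — after: cnt=6, r=6 — load
T2 CAS — after: cnt=7, r=6 — ok
T2 LOAD — after: cnt=7, r=7 — load
T2 CAS — after: cnt=8, r=7 — ok
T1 CAS — after: cnt=8, r=4 — retry
T1 LOAD — after: cnt=8, r=8 — load
T0 LOAD — after: cnt=8, r=8 — load
T0 CAS — after: cnt=9, r=8 — ok
T1 CAS — after: cnt=9, r=8 — retry
T1 LOAD — after: cnt=9, r=9 — load
T1 CAS — after: cnt=10, r=9 — ok
Flip is step 7.

step = 7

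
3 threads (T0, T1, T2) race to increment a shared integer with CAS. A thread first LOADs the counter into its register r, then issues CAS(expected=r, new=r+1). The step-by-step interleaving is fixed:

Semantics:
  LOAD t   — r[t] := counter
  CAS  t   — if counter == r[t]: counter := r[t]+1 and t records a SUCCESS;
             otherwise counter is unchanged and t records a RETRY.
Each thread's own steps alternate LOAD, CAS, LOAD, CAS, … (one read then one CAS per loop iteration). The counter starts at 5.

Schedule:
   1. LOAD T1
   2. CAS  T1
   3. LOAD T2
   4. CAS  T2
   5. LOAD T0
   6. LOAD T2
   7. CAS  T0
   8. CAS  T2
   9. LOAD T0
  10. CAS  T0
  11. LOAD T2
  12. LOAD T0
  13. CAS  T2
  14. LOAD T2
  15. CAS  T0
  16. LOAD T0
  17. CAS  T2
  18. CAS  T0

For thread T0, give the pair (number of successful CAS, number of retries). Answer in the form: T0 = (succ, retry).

   1) LOAD T1:  M=5  r_T1=5
   2) CAS  T1:  M=6  r_T1=5 ✓
   3) LOAD T2:  M=6  r_T2=6
   4) CAS  T2:  M=7  r_T2=6 ✓
   5) LOAD T0:  M=7  r_T0=7
   6) LOAD T2:  M=7  r_T2=7
   7) CAS  T0:  M=8  r_T0=7 ✓
   8) CAS  T2:  M=8  r_T2=7 ✗
   9) LOAD T0:  M=8  r_T0=8
  10) CAS  T0:  M=9  r_T0=8 ✓
  11) LOAD T2:  M=9  r_T2=9
  12) LOAD T0:  M=9  r_T0=9
  13) CAS  T2:  M=10  r_T2=9 ✓
  14) LOAD T2:  M=10  r_T2=10
  15) CAS  T0:  M=10  r_T0=9 ✗
  16) LOAD T0:  M=10  r_T0=10
  17) CAS  T2:  M=11  r_T2=10 ✓
  18) CAS  T0:  M=11  r_T0=10 ✗

T0 = (2, 2)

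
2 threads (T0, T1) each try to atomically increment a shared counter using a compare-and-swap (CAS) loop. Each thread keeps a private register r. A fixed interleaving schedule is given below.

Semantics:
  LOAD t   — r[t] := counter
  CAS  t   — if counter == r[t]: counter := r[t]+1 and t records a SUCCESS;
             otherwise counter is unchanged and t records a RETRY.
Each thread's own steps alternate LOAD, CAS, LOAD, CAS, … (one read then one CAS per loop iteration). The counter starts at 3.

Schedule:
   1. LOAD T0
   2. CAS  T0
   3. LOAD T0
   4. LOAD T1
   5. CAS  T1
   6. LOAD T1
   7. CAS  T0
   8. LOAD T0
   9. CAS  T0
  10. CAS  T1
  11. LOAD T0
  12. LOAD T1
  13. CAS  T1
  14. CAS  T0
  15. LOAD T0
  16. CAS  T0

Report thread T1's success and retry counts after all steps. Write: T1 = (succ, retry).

1. LOAD T0 → mem=3 r[T0]=3 [LOAD]
2. CAS T0 → mem=4 r[T0]=3 [OK]
3. LOAD T0 → mem=4 r[T0]=4 [LOAD]
4. LOAD T1 → mem=4 r[T1]=4 [LOAD]
5. CAS T1 → mem=5 r[T1]=4 [OK]
6. LOAD T1 → mem=5 r[T1]=5 [LOAD]
7. CAS T0 → mem=5 r[T0]=4 [RETRY]
8. LOAD T0 → mem=5 r[T0]=5 [LOAD]
9. CAS T0 → mem=6 r[T0]=5 [OK]
10. CAS T1 → mem=6 r[T1]=5 [RETRY]
11. LOAD T0 → mem=6 r[T0]=6 [LOAD]
12. LOAD T1 → mem=6 r[T1]=6 [LOAD]
13. CAS T1 → mem=7 r[T1]=6 [OK]
14. CAS T0 → mem=7 r[T0]=6 [RETRY]
15. LOAD T0 → mem=7 r[T0]=7 [LOAD]
16. CAS T0 → mem=8 r[T0]=7 [OK]

T1 = (2, 1)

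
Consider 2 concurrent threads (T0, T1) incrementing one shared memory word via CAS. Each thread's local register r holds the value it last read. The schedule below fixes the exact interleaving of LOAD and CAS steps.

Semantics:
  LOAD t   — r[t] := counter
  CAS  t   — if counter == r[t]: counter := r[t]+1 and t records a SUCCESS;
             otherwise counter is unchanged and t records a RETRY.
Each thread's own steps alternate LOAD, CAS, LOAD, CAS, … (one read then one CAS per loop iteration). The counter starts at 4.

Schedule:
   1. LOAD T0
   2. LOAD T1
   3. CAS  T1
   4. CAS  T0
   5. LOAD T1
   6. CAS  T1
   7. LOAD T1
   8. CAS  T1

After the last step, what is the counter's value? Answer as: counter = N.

#1 T0 reads 4
#2 T1 reads 4
#3 T1 CAS(4→5) writes; counter now 5
#4 T0 CAS(4→5) fails; counter now 5
#5 T1 reads 5
#6 T1 CAS(5→6) writes; counter now 6
#7 T1 reads 6
#8 T1 CAS(6→7) writes; counter now 7

counter = 7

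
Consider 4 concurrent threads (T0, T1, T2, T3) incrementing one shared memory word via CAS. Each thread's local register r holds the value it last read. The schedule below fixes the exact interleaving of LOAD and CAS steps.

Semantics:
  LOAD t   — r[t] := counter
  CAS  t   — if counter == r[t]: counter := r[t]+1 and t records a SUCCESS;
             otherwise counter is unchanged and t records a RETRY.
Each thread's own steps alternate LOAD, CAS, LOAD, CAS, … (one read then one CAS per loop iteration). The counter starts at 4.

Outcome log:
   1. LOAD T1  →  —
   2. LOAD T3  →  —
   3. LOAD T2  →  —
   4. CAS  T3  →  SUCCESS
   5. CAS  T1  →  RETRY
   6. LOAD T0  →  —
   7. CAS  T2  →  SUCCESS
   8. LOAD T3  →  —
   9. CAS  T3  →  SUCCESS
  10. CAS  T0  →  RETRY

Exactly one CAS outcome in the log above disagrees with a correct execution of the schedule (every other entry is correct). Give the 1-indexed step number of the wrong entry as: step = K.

step = 7

Re-executing:
T1 LOAD — after: cnt=4, r=4 — load
T3 LOAD — after: cnt=4, r=4 — load
T2 LOAD — after: cnt=4, r=4 — load
T3 CAS — after: cnt=5, r=4 — ok
T1 CAS — after: cnt=5, r=4 — retry
T0 LOAD — after: cnt=5, r=5 — load
T2 CAS — after: cnt=5, r=4 — retry
T3 LOAD — after: cnt=5, r=5 — load
T3 CAS — after: cnt=6, r=5 — ok
T0 CAS — after: cnt=6, r=5 — retry
Flip is step 7.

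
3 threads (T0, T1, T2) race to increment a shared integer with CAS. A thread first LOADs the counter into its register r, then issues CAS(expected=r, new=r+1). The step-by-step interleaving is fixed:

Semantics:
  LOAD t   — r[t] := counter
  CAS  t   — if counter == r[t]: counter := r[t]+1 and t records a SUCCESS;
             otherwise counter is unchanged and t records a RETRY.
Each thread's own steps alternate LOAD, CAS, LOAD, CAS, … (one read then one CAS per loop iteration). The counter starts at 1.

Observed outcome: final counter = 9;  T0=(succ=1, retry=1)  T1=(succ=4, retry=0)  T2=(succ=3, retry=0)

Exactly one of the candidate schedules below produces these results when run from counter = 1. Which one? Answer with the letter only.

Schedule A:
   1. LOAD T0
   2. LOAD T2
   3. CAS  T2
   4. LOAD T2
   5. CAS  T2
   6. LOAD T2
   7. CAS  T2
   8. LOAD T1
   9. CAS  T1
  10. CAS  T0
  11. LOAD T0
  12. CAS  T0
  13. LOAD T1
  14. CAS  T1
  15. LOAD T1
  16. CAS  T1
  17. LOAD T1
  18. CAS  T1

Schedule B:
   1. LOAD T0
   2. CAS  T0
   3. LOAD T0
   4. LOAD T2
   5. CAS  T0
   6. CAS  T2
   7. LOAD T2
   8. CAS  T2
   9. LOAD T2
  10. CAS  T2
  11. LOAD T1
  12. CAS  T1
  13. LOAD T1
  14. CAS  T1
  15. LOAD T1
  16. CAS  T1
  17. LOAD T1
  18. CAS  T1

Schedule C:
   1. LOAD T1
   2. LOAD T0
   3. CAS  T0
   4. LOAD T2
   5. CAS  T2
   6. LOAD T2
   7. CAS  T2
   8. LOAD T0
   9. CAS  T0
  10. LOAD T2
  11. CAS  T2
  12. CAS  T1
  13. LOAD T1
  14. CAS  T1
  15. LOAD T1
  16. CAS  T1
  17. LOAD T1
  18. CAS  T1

Tracing schedule A:
T0 LOAD — after: cnt=1, r=1 — load
T2 LOAD — after: cnt=1, r=1 — load
T2 CAS — after: cnt=2, r=1 — ok
T2 LOAD — after: cnt=2, r=2 — load
T2 CAS — after: cnt=3, r=2 — ok
T2 LOAD — after: cnt=3, r=3 — load
T2 CAS — after: cnt=4, r=3 — ok
T1 LOAD — after: cnt=4, r=4 — load
T1 CAS — after: cnt=5, r=4 — ok
T0 CAS — after: cnt=5, r=1 — retry
T0 LOAD — after: cnt=5, r=5 — load
T0 CAS — after: cnt=6, r=5 — ok
T1 LOAD — after: cnt=6, r=6 — load
T1 CAS — after: cnt=7, r=6 — ok
T1 LOAD — after: cnt=7, r=7 — load
T1 CAS — after: cnt=8, r=7 — ok
T1 LOAD — after: cnt=8, r=8 — load
T1 CAS — after: cnt=9, r=8 — ok

A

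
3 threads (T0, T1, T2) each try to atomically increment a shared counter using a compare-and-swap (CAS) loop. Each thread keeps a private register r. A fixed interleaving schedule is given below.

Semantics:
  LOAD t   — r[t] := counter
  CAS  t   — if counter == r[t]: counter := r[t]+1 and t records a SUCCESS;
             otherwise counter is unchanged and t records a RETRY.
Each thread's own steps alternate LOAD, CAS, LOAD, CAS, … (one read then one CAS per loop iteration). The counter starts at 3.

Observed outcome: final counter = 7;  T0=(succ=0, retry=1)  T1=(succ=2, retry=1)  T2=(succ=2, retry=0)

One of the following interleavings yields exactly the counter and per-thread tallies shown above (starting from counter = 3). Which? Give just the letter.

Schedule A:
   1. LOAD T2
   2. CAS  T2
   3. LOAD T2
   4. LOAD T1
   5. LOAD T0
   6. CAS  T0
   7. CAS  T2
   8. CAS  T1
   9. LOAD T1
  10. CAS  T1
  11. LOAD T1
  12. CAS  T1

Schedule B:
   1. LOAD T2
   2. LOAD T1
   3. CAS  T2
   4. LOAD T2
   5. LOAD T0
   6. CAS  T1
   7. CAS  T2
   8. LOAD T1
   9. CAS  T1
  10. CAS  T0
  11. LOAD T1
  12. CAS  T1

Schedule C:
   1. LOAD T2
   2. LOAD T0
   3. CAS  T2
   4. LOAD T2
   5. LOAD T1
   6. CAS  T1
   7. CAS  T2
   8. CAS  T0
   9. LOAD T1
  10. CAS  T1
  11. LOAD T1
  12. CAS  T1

Simulating candidate B:
T2 LOAD — after: cnt=3, r=3 — load
T1 LOAD — after: cnt=3, r=3 — load
T2 CAS — after: cnt=4, r=3 — ok
T2 LOAD — after: cnt=4, r=4 — load
T0 LOAD — after: cnt=4, r=4 — load
T1 CAS — after: cnt=4, r=3 — retry
T2 CAS — after: cnt=5, r=4 — ok
T1 LOAD — after: cnt=5, r=5 — load
T1 CAS — after: cnt=6, r=5 — ok
T0 CAS — after: cnt=6, r=4 — retry
T1 LOAD — after: cnt=6, r=6 — load
T1 CAS — after: cnt=7, r=6 — ok

B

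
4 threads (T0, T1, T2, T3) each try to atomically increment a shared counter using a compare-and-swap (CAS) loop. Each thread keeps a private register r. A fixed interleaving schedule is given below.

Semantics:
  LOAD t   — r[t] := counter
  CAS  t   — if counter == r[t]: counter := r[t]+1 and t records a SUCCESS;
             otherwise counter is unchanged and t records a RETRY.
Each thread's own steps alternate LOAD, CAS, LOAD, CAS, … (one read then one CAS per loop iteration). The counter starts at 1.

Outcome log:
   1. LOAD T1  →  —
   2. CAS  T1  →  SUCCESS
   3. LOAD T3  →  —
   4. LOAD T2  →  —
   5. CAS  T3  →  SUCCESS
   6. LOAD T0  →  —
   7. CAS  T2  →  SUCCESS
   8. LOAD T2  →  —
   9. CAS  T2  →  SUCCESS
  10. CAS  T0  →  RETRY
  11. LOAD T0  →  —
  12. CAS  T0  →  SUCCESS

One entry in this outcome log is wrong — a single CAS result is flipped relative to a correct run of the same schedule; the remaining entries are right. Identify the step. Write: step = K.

step = 7

Re-executing:
T1 LOAD — after: cnt=1, r=1 — load
T1 CAS — after: cnt=2, r=1 — ok
T3 LOAD — after: cnt=2, r=2 — load
T2 LOAD — after: cnt=2, r=2 — load
T3 CAS — after: cnt=3, r=2 — ok
T0 LOAD — after: cnt=3, r=3 — load
T2 CAS — after: cnt=3, r=2 — retry
T2 LOAD — after: cnt=3, r=3 — load
T2 CAS — after: cnt=4, r=3 — ok
T0 CAS — after: cnt=4, r=3 — retry
T0 LOAD — after: cnt=4, r=4 — load
T0 CAS — after: cnt=5, r=4 — ok
Mismatch at 7.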